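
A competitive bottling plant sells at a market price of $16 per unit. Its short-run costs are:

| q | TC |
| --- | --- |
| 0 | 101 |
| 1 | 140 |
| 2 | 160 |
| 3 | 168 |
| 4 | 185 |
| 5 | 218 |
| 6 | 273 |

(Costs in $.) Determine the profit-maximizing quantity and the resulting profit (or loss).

Tabulate TR − TC: q=0: -101; q=1: -124; q=2: -128; q=3: -120; q=4: -121; q=5: -138; q=6: -177.
Profit is highest at q = 0. Equivalently, the lowest AVC in the table is 84/4 ≈ $21 at q = 4, and P = $16 falls below it — price never covers variable cost, so the firm shuts down and loses only its fixed cost.

q = 0 (shut down); profit = -$101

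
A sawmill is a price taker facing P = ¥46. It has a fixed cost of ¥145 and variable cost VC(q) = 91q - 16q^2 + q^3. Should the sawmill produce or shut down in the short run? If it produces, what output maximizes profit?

Produce at q = 9

Strip out fixed cost: VC = 91q - 16q^2 + q^3. Then AVC = 91 - 16q + q^2 and MC = 91 - 32q + 3q^2.
AVC is minimized where dAVC/dq = -16 + 2q = 0, at q = 8; min AVC = 91 - 16·8 + 8^2 = ¥27.
P = ¥46 exceeds min AVC = ¥27, so the firm stays open.
Solving P = MC: 45 - 32q + 3q^2 = 0 ⇒ q = 5/3 or 9. On the upward-sloping branch, q* = 9.
Check: AVC at q = 9 is ¥28 ≤ P, so revenue covers variable cost.
Profit = P·q − TC = 46·9 − 397 = ¥17.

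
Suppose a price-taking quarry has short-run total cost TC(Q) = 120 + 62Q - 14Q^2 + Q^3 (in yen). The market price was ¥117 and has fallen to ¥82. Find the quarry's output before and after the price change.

MC = 62 - 28Q + 3Q^2; the shutdown threshold is min AVC = ¥13 (at Q = 7).
At P = ¥117 ≥ min AVC, set P = MC on the rising branch: Q = 11.
At P = ¥82 ≥ min AVC, set P = MC: Q = 10. The firm stays open but cuts output.

Output falls from 11 to 10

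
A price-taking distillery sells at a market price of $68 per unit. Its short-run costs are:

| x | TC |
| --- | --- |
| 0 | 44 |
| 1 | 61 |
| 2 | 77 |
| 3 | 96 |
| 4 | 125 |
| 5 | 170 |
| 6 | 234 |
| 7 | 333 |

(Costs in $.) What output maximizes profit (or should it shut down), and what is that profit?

x = 6; profit = $174

Compute π = P·x − TC at each output: x=0: -44; x=1: 7; x=2: 59; x=3: 108; x=4: 147; x=5: 170; x=6: 174; x=7: 143.
Profit is maximized at x = 6. AVC there is 190/6 = $31.67 ≤ P, so producing beats shutting down (which would give -$44).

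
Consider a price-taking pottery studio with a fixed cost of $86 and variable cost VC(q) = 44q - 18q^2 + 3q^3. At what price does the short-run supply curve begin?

$17 per unit

The firm shuts down when price falls below the minimum of average variable cost. AVC = VC/q = 44 - 18q + 3q^2.
dAVC/dq = -18 + 6q = 0 gives q = 3. min AVC = 44 - 18·3 + 3·3^2 = 17.
The firm shuts down for any P below $17.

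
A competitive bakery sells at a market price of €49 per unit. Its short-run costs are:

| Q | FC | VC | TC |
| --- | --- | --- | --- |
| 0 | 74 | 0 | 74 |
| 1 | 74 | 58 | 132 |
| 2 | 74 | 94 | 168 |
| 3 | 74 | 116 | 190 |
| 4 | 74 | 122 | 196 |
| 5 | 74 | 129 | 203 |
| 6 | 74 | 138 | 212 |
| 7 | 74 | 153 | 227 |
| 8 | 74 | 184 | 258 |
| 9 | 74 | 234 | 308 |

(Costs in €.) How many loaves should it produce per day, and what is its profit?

Tabulate TR − TC: Q=0: -74; Q=1: -83; Q=2: -70; Q=3: -43; Q=4: 0; Q=5: 42; Q=6: 82; Q=7: 116; Q=8: 134; Q=9: 133.
Profit is maximized at Q = 8. AVC there is 184/8 = €23 ≤ P, so producing beats shutting down (which would give -€74).

Q = 8; profit = €134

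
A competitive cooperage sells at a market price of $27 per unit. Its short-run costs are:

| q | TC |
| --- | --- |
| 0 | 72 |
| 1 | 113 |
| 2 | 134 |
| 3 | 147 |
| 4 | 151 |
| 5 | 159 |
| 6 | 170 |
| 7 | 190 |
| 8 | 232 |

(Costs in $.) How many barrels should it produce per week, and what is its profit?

Profit at each row (π = 27q − TC): q=0: -72; q=1: -86; q=2: -80; q=3: -66; q=4: -43; q=5: -24; q=6: -8; q=7: -1; q=8: -16.
Profit is maximized at q = 7. AVC there is 118/7 = $16.86 ≤ P, so producing beats shutting down (which would give -$72).

q = 7; profit = -$1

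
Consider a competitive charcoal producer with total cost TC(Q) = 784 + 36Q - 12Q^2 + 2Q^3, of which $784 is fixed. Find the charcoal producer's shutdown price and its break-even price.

Shutdown price = $18; break-even price = $162

AVC = 36 - 12Q + 2Q^2; minimized at Q = 3, giving min AVC = $18. That is the shutdown price.
ATC = 784/Q + 36 - 12Q + 2Q^2. Setting dATC/dQ = −784/Q^2 − 12 + 4Q = 0 gives Q = 7 (since 4·7^3 − 12·7^2 = 784).
min ATC = 784/7 + 36 − 12·7 + 2·7^2 = $162. That is the break-even price.
Between these two prices the firm operates at a loss; above $162 it earns a profit.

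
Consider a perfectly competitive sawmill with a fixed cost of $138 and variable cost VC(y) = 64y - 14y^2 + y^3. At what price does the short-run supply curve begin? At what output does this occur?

The shutdown price is the minimum of AVC. VC = 64y - 14y^2 + y^3, so AVC = 64 - 14y + y^2.
dAVC/dy = -14 + 2y = 0 gives y = 7. min AVC = 64 - 14·7 + 7^2 = 15.
So the shutdown price is $15.

$15 per unit, at y = 7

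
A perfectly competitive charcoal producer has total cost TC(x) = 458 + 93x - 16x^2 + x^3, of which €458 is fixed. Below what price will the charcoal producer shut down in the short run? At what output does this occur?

€29 per unit, at x = 8

The firm shuts down when price falls below the minimum of average variable cost. AVC = VC/x = 93 - 16x + x^2.
At the minimum of AVC, MC = AVC. MC = 93 - 32x + 3x^2; setting MC = AVC gives 2x^2 - 16x = 0, so x = 8. min AVC = 29.
So the shutdown price is €29.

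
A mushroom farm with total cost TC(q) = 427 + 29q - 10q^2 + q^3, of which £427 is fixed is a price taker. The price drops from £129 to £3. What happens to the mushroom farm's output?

MC = 29 - 20q + 3q^2; the shutdown threshold is min AVC = £4 (at q = 5).
With P = £129 above the shutdown price, P = MC gives q = 10.
At P = £3 < min AVC = £4, price no longer covers variable cost at any output, so the firm shuts down: q = 0.

Output falls from 10 to 0 (the firm shuts down)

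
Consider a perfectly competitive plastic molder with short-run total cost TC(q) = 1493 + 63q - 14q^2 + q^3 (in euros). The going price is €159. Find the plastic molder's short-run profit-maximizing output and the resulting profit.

Profit = -€53 at q = 12

AVC = 63 - 14q + q^2; min AVC = €14 at q = 7. Since P = €159 ≥ min AVC, the firm produces.
With MC = 63 - 28q + 3q^2, P = MC on the upward-sloping part at q* = 12.
TR = 159·12 = 1908. TC = 1493 + 468 = 1961. Profit = 1908 − 1961 = -€53.
That loss of €53 beats the €1493 the firm would lose by shutting down; producing recovers €1440 of fixed cost.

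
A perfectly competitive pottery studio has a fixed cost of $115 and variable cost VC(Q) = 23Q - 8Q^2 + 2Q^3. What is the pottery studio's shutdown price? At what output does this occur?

$15 per unit, at Q = 2

The firm shuts down when price falls below the minimum of average variable cost. AVC = VC/Q = 23 - 8Q + 2Q^2.
dAVC/dQ = -8 + 4Q = 0 gives Q = 2. min AVC = 23 - 8·2 + 2·2^2 = 15.
The firm shuts down for any P below $15.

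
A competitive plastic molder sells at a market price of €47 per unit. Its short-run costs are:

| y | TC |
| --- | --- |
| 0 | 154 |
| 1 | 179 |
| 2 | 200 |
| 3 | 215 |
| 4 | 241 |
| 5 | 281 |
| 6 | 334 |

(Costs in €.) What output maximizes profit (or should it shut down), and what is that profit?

Profit at each row (π = 47y − TC): y=0: -154; y=1: -132; y=2: -106; y=3: -74; y=4: -53; y=5: -46; y=6: -52.
Profit is maximized at y = 5. AVC there is 127/5 = €25.40 ≤ P, so producing beats shutting down (which would give -€154).

y = 5; profit = -€46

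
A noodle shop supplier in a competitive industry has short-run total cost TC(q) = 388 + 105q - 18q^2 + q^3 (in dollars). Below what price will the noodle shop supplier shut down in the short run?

$24 per unit

Short-run supply begins at min AVC. From VC = 105q - 18q^2 + q^3, AVC = 105 - 18q + q^2.
dAVC/dq = -18 + 2q = 0 gives q = 9. min AVC = 105 - 18·9 + 9^2 = 24.
So the shutdown price is $24.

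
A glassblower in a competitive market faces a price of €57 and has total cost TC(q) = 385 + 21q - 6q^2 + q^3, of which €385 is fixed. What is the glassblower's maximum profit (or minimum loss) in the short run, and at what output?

AVC = 21 - 6q + q^2; min AVC = €12 at q = 3. Since P = €57 ≥ min AVC, the firm produces.
With MC = 21 - 12q + 3q^2, P = MC on the upward-sloping part at q* = 6.
TR = 57·6 = 342. TC = 385 + 126 = 511. Profit = 342 − 511 = -€169.
Shutting down would mean losing the fixed cost of €385, so operating at a loss of €169 is better by €216.

Profit = -€169 at q = 6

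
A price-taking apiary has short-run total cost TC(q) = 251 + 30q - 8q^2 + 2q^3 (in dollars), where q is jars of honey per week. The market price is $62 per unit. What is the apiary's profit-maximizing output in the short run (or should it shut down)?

Strip out fixed cost: VC = 30q - 8q^2 + 2q^3. Then AVC = 30 - 8q + 2q^2 and MC = 30 - 16q + 6q^2.
The AVC parabola has its vertex at q = 8/4 = 2, where AVC = 30 - 8·2 + 2·2^2 = $22.
Since P = $62 ≥ min AVC = $22, price covers variable cost and the firm should produce.
P = MC gives -32 - 16q + 6q^2 = 0, with roots -4/3 and 4. Take the larger (rising MC): q* = 4.
Check: AVC at q = 4 is $30 ≤ P, so revenue covers variable cost.
Profit = P·q − TC = 62·4 − 371 = -$123, a loss, but smaller than the $251 fixed cost the firm would lose by shutting down.

Produce at q = 4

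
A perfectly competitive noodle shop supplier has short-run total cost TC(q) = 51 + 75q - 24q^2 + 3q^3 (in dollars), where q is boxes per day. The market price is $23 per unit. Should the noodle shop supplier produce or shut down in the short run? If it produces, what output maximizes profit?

From TC, MC = TC'(q) = 75 - 48q + 9q^2 and AVC = VC/q = 75 - 24q + 3q^2.
AVC is minimized where dAVC/dq = -24 + 6q = 0, at q = 4; min AVC = 75 - 24·4 + 3·4^2 = $27.
Since P = $23 < min AVC = $27, price fails to cover variable cost at any output.
Best response: produce nothing and absorb the $51 fixed cost.

Shut down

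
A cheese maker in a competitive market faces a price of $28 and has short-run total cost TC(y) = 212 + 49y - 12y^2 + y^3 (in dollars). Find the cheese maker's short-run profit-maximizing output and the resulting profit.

Profit = -$114 at y = 7

AVC = 49 - 12y + y^2 has its minimum $13 at y = 6; price $28 clears that bar, so the firm operates.
MC = 49 - 24y + 3y^2. Setting P = MC and taking the root on the rising branch gives y* = 7.
TR = 28·7 = 196. TC = 212 + 98 = 310. Profit = 196 − 310 = -$114.
Shutting down would mean losing the fixed cost of $212, so operating at a loss of $114 is better by $98.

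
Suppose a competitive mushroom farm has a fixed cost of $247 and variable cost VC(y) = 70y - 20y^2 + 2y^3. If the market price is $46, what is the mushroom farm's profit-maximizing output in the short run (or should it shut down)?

From TC, MC = TC'(y) = 70 - 40y + 6y^2 and AVC = VC/y = 70 - 20y + 2y^2.
AVC hits its minimum where MC = AVC, at y = 5, giving min AVC = 70 - 20·5 + 2·5^2 = $20.
Because $46 ≥ $20, revenue can cover variable cost; the firm operates.
P = MC gives 24 - 40y + 6y^2 = 0, with roots 2/3 and 6. Take the larger (rising MC): y* = 6.
Check: AVC at y = 6 is $22 ≤ P, so revenue covers variable cost.
Profit = P·y − TC = 46·6 − 379 = -$103, a loss, but smaller than the $247 fixed cost the firm would lose by shutting down.

Produce at y = 6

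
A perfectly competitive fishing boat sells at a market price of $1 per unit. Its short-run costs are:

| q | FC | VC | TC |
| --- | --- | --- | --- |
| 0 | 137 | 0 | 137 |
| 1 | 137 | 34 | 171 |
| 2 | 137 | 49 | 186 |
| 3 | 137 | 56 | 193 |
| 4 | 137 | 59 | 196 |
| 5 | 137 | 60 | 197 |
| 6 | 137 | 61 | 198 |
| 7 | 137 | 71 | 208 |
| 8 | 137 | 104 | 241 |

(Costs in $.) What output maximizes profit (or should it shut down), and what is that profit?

Tabulate TR − TC: q=0: -137; q=1: -170; q=2: -184; q=3: -190; q=4: -192; q=5: -192; q=6: -192; q=7: -201; q=8: -233.
Profit is highest at q = 0. Equivalently, the lowest AVC in the table is 71/7 ≈ $10.14 at q = 7, and P = $1 falls below it — price never covers variable cost, so the firm shuts down and loses only its fixed cost.

q = 0 (shut down); profit = -$137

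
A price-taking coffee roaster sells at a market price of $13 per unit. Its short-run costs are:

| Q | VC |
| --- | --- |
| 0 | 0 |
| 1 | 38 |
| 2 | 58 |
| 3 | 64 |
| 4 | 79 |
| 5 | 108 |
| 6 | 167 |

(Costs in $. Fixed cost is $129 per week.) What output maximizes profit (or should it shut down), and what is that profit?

Q = 0 (shut down); profit = -$129

Tabulate TR − TC: Q=0: -129; Q=1: -154; Q=2: -161; Q=3: -154; Q=4: -156; Q=5: -172; Q=6: -218.
Profit is highest at Q = 0. Equivalently, the lowest AVC in the table is 79/4 ≈ $19.75 at Q = 4, and P = $13 falls below it — price never covers variable cost, so the firm shuts down and loses only its fixed cost.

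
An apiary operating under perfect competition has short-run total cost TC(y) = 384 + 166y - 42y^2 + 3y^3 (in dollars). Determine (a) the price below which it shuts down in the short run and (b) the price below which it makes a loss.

Shutdown price = $19; break-even price = $70

AVC = 166 - 42y + 3y^2; minimized at y = 7, giving min AVC = $19. That is the shutdown price.
ATC = 384/y + 166 - 42y + 3y^2. Setting dATC/dy = −384/y^2 − 42 + 6y = 0 gives y = 8 (since 6·8^3 − 42·8^2 = 384).
min ATC = 384/8 + 166 − 42·8 + 3·8^2 = $70. That is the break-even price.
For $19 ≤ P < $70 the firm produces at a loss; below $19 it shuts down.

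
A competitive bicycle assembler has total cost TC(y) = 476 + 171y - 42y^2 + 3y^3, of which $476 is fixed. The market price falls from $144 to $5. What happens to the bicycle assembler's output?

MC = 171 - 84y + 9y^2; the shutdown threshold is min AVC = $24 (at y = 7).
At P = $144 ≥ min AVC, set P = MC on the rising branch: y = 9.
At P = $5 < min AVC = $24, price no longer covers variable cost at any output, so the firm shuts down: y = 0.

Output falls from 9 to 0 (the firm shuts down)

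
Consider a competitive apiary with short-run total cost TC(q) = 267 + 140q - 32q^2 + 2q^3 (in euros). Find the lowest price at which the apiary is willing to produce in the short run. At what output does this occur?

€12 per unit, at q = 8

Short-run supply begins at min AVC. From VC = 140q - 32q^2 + 2q^3, AVC = 140 - 32q + 2q^2.
At the minimum of AVC, MC = AVC. MC = 140 - 64q + 6q^2; setting MC = AVC gives 4q^2 - 32q = 0, so q = 8. min AVC = 12.
The firm shuts down for any P below €12.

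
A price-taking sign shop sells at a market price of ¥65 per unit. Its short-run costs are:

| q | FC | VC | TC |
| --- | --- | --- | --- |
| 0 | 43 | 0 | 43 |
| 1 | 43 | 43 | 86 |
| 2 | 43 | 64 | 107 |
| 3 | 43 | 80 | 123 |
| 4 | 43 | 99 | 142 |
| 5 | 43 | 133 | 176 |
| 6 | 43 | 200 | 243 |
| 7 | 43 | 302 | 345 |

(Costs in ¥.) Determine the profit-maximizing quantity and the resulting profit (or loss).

Tabulate TR − TC: q=0: -43; q=1: -21; q=2: 23; q=3: 72; q=4: 118; q=5: 149; q=6: 147; q=7: 110.
Profit is maximized at q = 5. AVC there is 133/5 = ¥26.60 ≤ P, so producing beats shutting down (which would give -¥43).

q = 5; profit = ¥149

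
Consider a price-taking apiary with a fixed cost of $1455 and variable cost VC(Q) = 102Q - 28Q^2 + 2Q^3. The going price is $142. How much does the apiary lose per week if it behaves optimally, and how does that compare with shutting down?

AVC = 102 - 28Q + 2Q^2; min AVC = $4 at Q = 7. Since P = $142 ≥ min AVC, the firm produces.
MC = 102 - 56Q + 6Q^2. Setting P = MC and taking the root on the rising branch gives Q* = 10.
TR = 142·10 = 1420. TC = 1455 + 220 = 1675. Profit = 1420 − 1675 = -$255.
By producing, the firm covers all variable cost plus $1200 of fixed cost; shutting down would lose the full $1455.

Profit = -$255 at Q = 10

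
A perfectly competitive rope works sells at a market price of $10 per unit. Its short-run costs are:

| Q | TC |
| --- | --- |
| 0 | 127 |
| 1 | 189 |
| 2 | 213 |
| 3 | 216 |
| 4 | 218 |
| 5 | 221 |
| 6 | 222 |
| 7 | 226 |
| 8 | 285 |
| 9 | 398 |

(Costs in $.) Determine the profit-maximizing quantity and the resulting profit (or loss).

Q = 0 (shut down); profit = -$127

Compute π = P·Q − TC at each output: Q=0: -127; Q=1: -179; Q=2: -193; Q=3: -186; Q=4: -178; Q=5: -171; Q=6: -162; Q=7: -156; Q=8: -205; Q=9: -308.
Profit is highest at Q = 0. Equivalently, the lowest AVC in the table is 99/7 ≈ $14.14 at Q = 7, and P = $10 falls below it — price never covers variable cost, so the firm shuts down and loses only its fixed cost.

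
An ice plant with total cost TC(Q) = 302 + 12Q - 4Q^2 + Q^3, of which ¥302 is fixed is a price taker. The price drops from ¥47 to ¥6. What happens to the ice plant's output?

Output falls from 5 to 0 (the firm shuts down)

AVC = 12 - 4Q + Q^2, minimized at Q = 2 where min AVC = ¥8. MC = 12 - 8Q + 3Q^2.
At P = ¥47 ≥ min AVC, set P = MC on the rising branch: Q = 5.
At P = ¥6 < min AVC = ¥8, price no longer covers variable cost at any output, so the firm shuts down: Q = 0.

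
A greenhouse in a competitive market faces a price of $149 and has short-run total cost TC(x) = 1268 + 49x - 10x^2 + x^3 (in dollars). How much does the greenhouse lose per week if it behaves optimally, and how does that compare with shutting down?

Profit = -$268 at x = 10

AVC = 49 - 10x + x^2; min AVC = $24 at x = 5. Since P = $149 ≥ min AVC, the firm produces.
With MC = 49 - 20x + 3x^2, P = MC on the upward-sloping part at x* = 10.
TR = 149·10 = 1490. TC = 1268 + 490 = 1758. Profit = 1490 − 1758 = -$268.
By producing, the firm covers all variable cost plus $1000 of fixed cost; shutting down would lose the full $1268.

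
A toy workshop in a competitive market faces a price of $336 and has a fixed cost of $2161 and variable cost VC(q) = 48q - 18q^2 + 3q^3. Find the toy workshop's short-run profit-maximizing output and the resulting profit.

AVC = 48 - 18q + 3q^2 has its minimum $21 at q = 3; price $336 clears that bar, so the firm operates.
With MC = 48 - 36q + 9q^2, P = MC on the upward-sloping part at q* = 8.
TR = 336·8 = 2688. TC = 2161 + 768 = 2929. Profit = 2688 − 2929 = -$241.
That loss of $241 beats the $2161 the firm would lose by shutting down; producing recovers $1920 of fixed cost.

Profit = -$241 at q = 8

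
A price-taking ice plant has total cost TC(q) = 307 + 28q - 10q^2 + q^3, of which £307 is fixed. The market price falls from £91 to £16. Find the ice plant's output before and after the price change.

Output falls from 9 to 6

AVC = 28 - 10q + q^2, minimized at q = 5 where min AVC = £3. MC = 28 - 20q + 3q^2.
At P = £91 ≥ min AVC, set P = MC on the rising branch: q = 9.
At P = £16 ≥ min AVC, set P = MC: q = 6. The firm stays open but cuts output.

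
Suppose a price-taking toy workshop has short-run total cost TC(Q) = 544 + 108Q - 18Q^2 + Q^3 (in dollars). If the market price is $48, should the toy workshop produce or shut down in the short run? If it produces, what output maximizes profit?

Produce at Q = 10

From TC, MC = TC'(Q) = 108 - 36Q + 3Q^2 and AVC = VC/Q = 108 - 18Q + Q^2.
AVC is minimized where dAVC/dQ = -18 + 2Q = 0, at Q = 9; min AVC = 108 - 18·9 + 9^2 = $27.
Since P = $48 ≥ min AVC = $27, price covers variable cost and the firm should produce.
P = MC gives 60 - 36Q + 3Q^2 = 0, with roots 2 and 10. Take the larger (rising MC): Q* = 10.
Check: AVC at Q = 10 is $28 ≤ P, so revenue covers variable cost.
Profit = P·Q − TC = 48·10 − 824 = -$344, a loss, but smaller than the $544 fixed cost the firm would lose by shutting down.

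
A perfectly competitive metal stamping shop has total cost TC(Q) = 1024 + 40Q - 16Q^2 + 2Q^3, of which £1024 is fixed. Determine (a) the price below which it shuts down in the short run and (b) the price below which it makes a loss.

Shutdown price = min AVC. AVC = 40 - 16Q + 2Q^2, with vertex at Q = 4 and minimum £8.
ATC = 1024/Q + 40 - 16Q + 2Q^2. Setting dATC/dQ = −1024/Q^2 − 16 + 4Q = 0 gives Q = 8 (since 4·8^3 − 16·8^2 = 1024).
min ATC = 1024/8 + 40 − 16·8 + 2·8^2 = £168. That is the break-even price.
Between these two prices the firm operates at a loss; above £168 it earns a profit.

Shutdown price = £8; break-even price = £168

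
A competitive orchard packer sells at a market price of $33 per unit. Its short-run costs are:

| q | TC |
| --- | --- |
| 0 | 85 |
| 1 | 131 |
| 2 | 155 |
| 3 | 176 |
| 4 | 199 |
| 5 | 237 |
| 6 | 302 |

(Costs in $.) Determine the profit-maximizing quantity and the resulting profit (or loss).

Compute π = P·q − TC at each output: q=0: -85; q=1: -98; q=2: -89; q=3: -77; q=4: -67; q=5: -72; q=6: -104.
Profit is maximized at q = 4. AVC there is 114/4 = $28.50 ≤ P, so producing beats shutting down (which would give -$85).

q = 4; profit = -$67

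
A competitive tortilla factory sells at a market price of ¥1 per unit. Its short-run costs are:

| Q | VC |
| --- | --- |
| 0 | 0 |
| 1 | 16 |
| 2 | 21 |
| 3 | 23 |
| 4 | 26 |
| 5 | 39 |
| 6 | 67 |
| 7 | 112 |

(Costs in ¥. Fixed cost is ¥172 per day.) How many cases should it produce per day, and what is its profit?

Profit at each row (π = 1Q − TC): Q=0: -172; Q=1: -187; Q=2: -191; Q=3: -192; Q=4: -194; Q=5: -206; Q=6: -233; Q=7: -277.
Profit is highest at Q = 0. Equivalently, the lowest AVC in the table is 26/4 ≈ ¥6.50 at Q = 4, and P = ¥1 falls below it — price never covers variable cost, so the firm shuts down and loses only its fixed cost.

Q = 0 (shut down); profit = -¥172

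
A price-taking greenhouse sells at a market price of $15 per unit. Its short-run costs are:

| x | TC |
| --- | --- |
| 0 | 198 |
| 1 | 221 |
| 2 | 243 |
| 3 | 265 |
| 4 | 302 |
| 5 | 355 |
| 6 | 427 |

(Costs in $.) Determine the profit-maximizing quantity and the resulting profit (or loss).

Tabulate TR − TC: x=0: -198; x=1: -206; x=2: -213; x=3: -220; x=4: -242; x=5: -280; x=6: -337.
Profit is highest at x = 0. Equivalently, the lowest AVC in the table is 67/3 ≈ $22.33 at x = 3, and P = $15 falls below it — price never covers variable cost, so the firm shuts down and loses only its fixed cost.

x = 0 (shut down); profit = -$198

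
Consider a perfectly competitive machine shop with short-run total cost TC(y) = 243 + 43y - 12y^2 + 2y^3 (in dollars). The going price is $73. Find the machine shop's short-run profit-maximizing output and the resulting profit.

Profit = -$43 at y = 5

AVC = 43 - 12y + 2y^2 has its minimum $25 at y = 3; price $73 clears that bar, so the firm operates.
MC = 43 - 24y + 6y^2. Setting P = MC and taking the root on the rising branch gives y* = 5.
TR = 73·5 = 365. TC = 243 + 165 = 408. Profit = 365 − 408 = -$43.
By producing, the firm covers all variable cost plus $200 of fixed cost; shutting down would lose the full $243.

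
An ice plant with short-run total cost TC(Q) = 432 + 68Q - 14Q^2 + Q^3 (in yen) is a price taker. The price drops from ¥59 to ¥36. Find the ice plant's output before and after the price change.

AVC = 68 - 14Q + Q^2, minimized at Q = 7 where min AVC = ¥19. MC = 68 - 28Q + 3Q^2.
At P = ¥59 ≥ min AVC, set P = MC on the rising branch: Q = 9.
At P = ¥36 ≥ min AVC, set P = MC: Q = 8. The firm stays open but cuts output.

Output falls from 9 to 8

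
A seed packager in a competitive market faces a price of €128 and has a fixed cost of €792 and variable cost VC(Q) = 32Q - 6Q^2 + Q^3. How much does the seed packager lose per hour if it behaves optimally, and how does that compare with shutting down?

Profit = -€152 at Q = 8

AVC = 32 - 6Q + Q^2 has its minimum €23 at Q = 3; price €128 clears that bar, so the firm operates.
With MC = 32 - 12Q + 3Q^2, P = MC on the upward-sloping part at Q* = 8.
TR = 128·8 = 1024. TC = 792 + 384 = 1176. Profit = 1024 − 1176 = -€152.
That loss of €152 beats the €792 the firm would lose by shutting down; producing recovers €640 of fixed cost.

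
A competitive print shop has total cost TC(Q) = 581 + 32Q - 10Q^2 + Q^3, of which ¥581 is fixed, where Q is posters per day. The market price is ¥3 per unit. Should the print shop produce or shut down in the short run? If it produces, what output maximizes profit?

Shut down

From TC, MC = TC'(Q) = 32 - 20Q + 3Q^2 and AVC = VC/Q = 32 - 10Q + Q^2.
AVC hits its minimum where MC = AVC, at Q = 5, giving min AVC = 32 - 10·5 + 5^2 = ¥7.
P = ¥3 lies below min AVC = ¥7; no output level covers variable cost.
Best response: produce nothing and absorb the ¥581 fixed cost.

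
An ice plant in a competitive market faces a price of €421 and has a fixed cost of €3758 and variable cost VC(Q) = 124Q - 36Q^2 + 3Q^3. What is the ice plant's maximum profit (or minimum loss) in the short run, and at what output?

Profit = -€128 at Q = 11

AVC = 124 - 36Q + 3Q^2; min AVC = €16 at Q = 6. Since P = €421 ≥ min AVC, the firm produces.
With MC = 124 - 72Q + 9Q^2, P = MC on the upward-sloping part at Q* = 11.
TR = 421·11 = 4631. TC = 3758 + 1001 = 4759. Profit = 4631 − 4759 = -€128.
By producing, the firm covers all variable cost plus €3630 of fixed cost; shutting down would lose the full €3758.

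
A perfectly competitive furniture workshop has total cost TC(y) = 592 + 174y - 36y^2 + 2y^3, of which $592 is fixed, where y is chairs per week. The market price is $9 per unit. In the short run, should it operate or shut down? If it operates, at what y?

Shut down

From TC, MC = TC'(y) = 174 - 72y + 6y^2 and AVC = VC/y = 174 - 36y + 2y^2.
The AVC parabola has its vertex at y = 36/4 = 9, where AVC = 174 - 36·9 + 2·9^2 = $12.
P = $9 lies below min AVC = $12; no output level covers variable cost.
Best response: produce nothing and absorb the $592 fixed cost.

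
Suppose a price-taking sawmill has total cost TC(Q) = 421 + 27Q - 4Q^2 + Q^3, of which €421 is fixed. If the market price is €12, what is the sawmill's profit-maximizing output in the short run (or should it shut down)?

Variable cost is VC = 27Q - 4Q^2 + Q^3, so AVC = VC/Q = 27 - 4Q + Q^2 and MC = dTC/dQ = 27 - 8Q + 3Q^2.
AVC hits its minimum where MC = AVC, at Q = 2, giving min AVC = 27 - 4·2 + 2^2 = €23.
P = €12 lies below min AVC = €23; no output level covers variable cost.
The firm minimizes its loss by shutting down and losing only its fixed cost of €421.

Shut down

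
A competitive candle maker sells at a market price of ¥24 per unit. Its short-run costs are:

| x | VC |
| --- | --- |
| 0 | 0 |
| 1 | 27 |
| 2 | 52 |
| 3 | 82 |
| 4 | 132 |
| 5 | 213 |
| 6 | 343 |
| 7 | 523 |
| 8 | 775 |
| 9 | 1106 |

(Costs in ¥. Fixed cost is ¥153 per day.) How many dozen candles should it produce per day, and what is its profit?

Tabulate TR − TC: x=0: -153; x=1: -156; x=2: -157; x=3: -163; x=4: -189; x=5: -246; x=6: -352; x=7: -508; x=8: -736; x=9: -1043.
Profit is highest at x = 0. Equivalently, the lowest AVC in the table is 52/2 ≈ ¥26 at x = 2, and P = ¥24 falls below it — price never covers variable cost, so the firm shuts down and loses only its fixed cost.

x = 0 (shut down); profit = -¥153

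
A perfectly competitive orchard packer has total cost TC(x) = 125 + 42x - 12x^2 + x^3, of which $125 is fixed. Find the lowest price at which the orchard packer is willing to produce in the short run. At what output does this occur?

The firm shuts down when price falls below the minimum of average variable cost. AVC = VC/x = 42 - 12x + x^2.
At the minimum of AVC, MC = AVC. MC = 42 - 24x + 3x^2; setting MC = AVC gives 2x^2 - 12x = 0, so x = 6. min AVC = 6.
The firm shuts down for any P below $6.

$6 per unit, at x = 6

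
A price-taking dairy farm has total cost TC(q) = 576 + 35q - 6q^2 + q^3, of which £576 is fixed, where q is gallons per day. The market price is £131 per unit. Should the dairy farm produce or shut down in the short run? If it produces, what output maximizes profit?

Produce at q = 8

Variable cost is VC = 35q - 6q^2 + q^3, so AVC = VC/q = 35 - 6q + q^2 and MC = dTC/dq = 35 - 12q + 3q^2.
AVC hits its minimum where MC = AVC, at q = 3, giving min AVC = 35 - 6·3 + 3^2 = £26.
P = £131 exceeds min AVC = £26, so the firm stays open.
Solving P = MC: -96 - 12q + 3q^2 = 0 ⇒ q = -4 or 8. On the upward-sloping branch, q* = 8.
Check: AVC at q = 8 is £51 ≤ P, so revenue covers variable cost.
Profit = P·q − TC = 131·8 − 984 = £64.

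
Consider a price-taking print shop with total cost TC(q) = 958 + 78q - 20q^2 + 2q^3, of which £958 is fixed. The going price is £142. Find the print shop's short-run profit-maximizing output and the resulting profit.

Profit = -£190 at q = 8

AVC = 78 - 20q + 2q^2; min AVC = £28 at q = 5. Since P = £142 ≥ min AVC, the firm produces.
MC = 78 - 40q + 6q^2. Setting P = MC and taking the root on the rising branch gives q* = 8.
TR = 142·8 = 1136. TC = 958 + 368 = 1326. Profit = 1136 − 1326 = -£190.
By producing, the firm covers all variable cost plus £768 of fixed cost; shutting down would lose the full £958.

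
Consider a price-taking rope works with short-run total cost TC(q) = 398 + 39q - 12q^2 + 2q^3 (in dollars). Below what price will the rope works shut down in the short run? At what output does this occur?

$21 per unit, at q = 3

The firm shuts down when price falls below the minimum of average variable cost. AVC = VC/q = 39 - 12q + 2q^2.
At the minimum of AVC, MC = AVC. MC = 39 - 24q + 6q^2; setting MC = AVC gives 4q^2 - 12q = 0, so q = 3. min AVC = 21.
So the shutdown price is $21.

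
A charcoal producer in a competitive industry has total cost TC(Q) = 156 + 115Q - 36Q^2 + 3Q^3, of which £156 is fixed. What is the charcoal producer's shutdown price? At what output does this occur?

£7 per unit, at Q = 6

The shutdown price is the minimum of AVC. VC = 115Q - 36Q^2 + 3Q^3, so AVC = 115 - 36Q + 3Q^2.
At the minimum of AVC, MC = AVC. MC = 115 - 72Q + 9Q^2; setting MC = AVC gives 6Q^2 - 36Q = 0, so Q = 6. min AVC = 7.
The firm shuts down for any P below £7.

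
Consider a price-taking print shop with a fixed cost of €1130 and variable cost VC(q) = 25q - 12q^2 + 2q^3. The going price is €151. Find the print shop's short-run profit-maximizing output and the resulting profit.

Profit = -€346 at q = 7

AVC = 25 - 12q + 2q^2; min AVC = €7 at q = 3. Since P = €151 ≥ min AVC, the firm produces.
With MC = 25 - 24q + 6q^2, P = MC on the upward-sloping part at q* = 7.
TR = 151·7 = 1057. TC = 1130 + 273 = 1403. Profit = 1057 − 1403 = -€346.
That loss of €346 beats the €1130 the firm would lose by shutting down; producing recovers €784 of fixed cost.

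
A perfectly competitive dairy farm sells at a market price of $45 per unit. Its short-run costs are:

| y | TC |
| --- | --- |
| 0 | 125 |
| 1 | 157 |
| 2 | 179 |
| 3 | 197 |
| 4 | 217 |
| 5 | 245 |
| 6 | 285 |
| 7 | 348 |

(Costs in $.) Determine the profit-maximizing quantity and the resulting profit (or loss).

Profit at each row (π = 45y − TC): y=0: -125; y=1: -112; y=2: -89; y=3: -62; y=4: -37; y=5: -20; y=6: -15; y=7: -33.
Profit is maximized at y = 6. AVC there is 160/6 = $26.67 ≤ P, so producing beats shutting down (which would give -$125).

y = 6; profit = -$15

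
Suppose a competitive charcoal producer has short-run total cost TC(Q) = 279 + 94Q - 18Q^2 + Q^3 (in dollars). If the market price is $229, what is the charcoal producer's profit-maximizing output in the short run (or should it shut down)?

Strip out fixed cost: VC = 94Q - 18Q^2 + Q^3. Then AVC = 94 - 18Q + Q^2 and MC = 94 - 36Q + 3Q^2.
AVC is minimized where dAVC/dQ = -18 + 2Q = 0, at Q = 9; min AVC = 94 - 18·9 + 9^2 = $13.
Because $229 ≥ $13, revenue can cover variable cost; the firm operates.
Set P = MC: 229 = 94 - 36Q + 3Q^2 → -135 - 36Q + 3Q^2 = 0. The roots are Q = -3 and Q = 15; the profit-maximizing output is on the rising part of MC, so Q* = 15.
Check: AVC at Q = 15 is $49 ≤ P, so revenue covers variable cost.
Profit = P·Q − TC = 229·15 − 1014 = $2421.

Produce at Q = 15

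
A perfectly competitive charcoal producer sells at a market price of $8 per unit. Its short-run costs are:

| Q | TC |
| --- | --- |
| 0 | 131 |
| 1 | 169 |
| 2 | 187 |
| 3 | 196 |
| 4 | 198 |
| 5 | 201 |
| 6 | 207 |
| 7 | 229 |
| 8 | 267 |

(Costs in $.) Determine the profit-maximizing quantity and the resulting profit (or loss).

Tabulate TR − TC: Q=0: -131; Q=1: -161; Q=2: -171; Q=3: -172; Q=4: -166; Q=5: -161; Q=6: -159; Q=7: -173; Q=8: -203.
Profit is highest at Q = 0. Equivalently, the lowest AVC in the table is 76/6 ≈ $12.67 at Q = 6, and P = $8 falls below it — price never covers variable cost, so the firm shuts down and loses only its fixed cost.

Q = 0 (shut down); profit = -$131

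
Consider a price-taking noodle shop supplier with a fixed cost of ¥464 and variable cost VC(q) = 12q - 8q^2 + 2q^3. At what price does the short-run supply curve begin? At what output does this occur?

¥4 per unit, at q = 2

The shutdown price is the minimum of AVC. VC = 12q - 8q^2 + 2q^3, so AVC = 12 - 8q + 2q^2.
dAVC/dq = -8 + 4q = 0 gives q = 2. min AVC = 12 - 8·2 + 2·2^2 = 4.
The firm shuts down for any P below ¥4.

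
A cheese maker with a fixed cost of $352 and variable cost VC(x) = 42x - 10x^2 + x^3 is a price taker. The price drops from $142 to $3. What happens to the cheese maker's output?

Output falls from 10 to 0 (the firm shuts down)

MC = 42 - 20x + 3x^2; the shutdown threshold is min AVC = $17 (at x = 5).
With P = $142 above the shutdown price, P = MC gives x = 10.
At P = $3 < min AVC = $17, price no longer covers variable cost at any output, so the firm shuts down: x = 0.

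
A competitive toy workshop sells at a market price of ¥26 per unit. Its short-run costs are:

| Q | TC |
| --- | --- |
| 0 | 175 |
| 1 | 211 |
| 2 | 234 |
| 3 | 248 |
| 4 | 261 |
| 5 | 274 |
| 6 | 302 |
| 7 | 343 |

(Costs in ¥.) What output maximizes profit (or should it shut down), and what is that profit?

Q = 5; profit = -¥144

Profit at each row (π = 26Q − TC): Q=0: -175; Q=1: -185; Q=2: -182; Q=3: -170; Q=4: -157; Q=5: -144; Q=6: -146; Q=7: -161.
Profit is maximized at Q = 5. AVC there is 99/5 = ¥19.80 ≤ P, so producing beats shutting down (which would give -¥175).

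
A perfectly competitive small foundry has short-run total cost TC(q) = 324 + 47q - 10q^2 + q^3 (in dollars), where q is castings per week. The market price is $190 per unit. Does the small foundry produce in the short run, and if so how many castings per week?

Variable cost is VC = 47q - 10q^2 + q^3, so AVC = VC/q = 47 - 10q + q^2 and MC = dTC/dq = 47 - 20q + 3q^2.
The AVC parabola has its vertex at q = 10/2 = 5, where AVC = 47 - 10·5 + 5^2 = $22.
Because $190 ≥ $22, revenue can cover variable cost; the firm operates.
P = MC gives -143 - 20q + 3q^2 = 0, with roots -13/3 and 11. Take the larger (rising MC): q* = 11.
Check: AVC at q = 11 is $58 ≤ P, so revenue covers variable cost.
Profit = P·q − TC = 190·11 − 962 = $1128.

Produce at q = 11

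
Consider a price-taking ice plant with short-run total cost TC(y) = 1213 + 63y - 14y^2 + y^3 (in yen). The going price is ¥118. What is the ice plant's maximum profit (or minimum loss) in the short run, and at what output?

Profit = -¥245 at y = 11

AVC = 63 - 14y + y^2 has its minimum ¥14 at y = 7; price ¥118 clears that bar, so the firm operates.
MC = 63 - 28y + 3y^2. Setting P = MC and taking the root on the rising branch gives y* = 11.
TR = 118·11 = 1298. TC = 1213 + 330 = 1543. Profit = 1298 − 1543 = -¥245.
That loss of ¥245 beats the ¥1213 the firm would lose by shutting down; producing recovers ¥968 of fixed cost.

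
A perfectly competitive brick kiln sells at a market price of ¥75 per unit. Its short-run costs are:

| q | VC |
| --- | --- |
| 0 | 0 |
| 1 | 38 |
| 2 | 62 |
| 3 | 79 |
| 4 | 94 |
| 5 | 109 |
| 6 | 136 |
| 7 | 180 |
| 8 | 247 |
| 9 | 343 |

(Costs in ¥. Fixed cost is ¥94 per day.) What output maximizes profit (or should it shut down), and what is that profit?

Profit at each row (π = 75q − TC): q=0: -94; q=1: -57; q=2: -6; q=3: 52; q=4: 112; q=5: 172; q=6: 220; q=7: 251; q=8: 259; q=9: 238.
Profit is maximized at q = 8. AVC there is 247/8 = ¥30.88 ≤ P, so producing beats shutting down (which would give -¥94).

q = 8; profit = ¥259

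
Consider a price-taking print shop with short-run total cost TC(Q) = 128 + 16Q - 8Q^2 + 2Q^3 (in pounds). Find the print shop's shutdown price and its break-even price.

AVC = 16 - 8Q + 2Q^2; minimized at Q = 2, giving min AVC = £8. That is the shutdown price.
ATC = 128/Q + 16 - 8Q + 2Q^2. Setting dATC/dQ = −128/Q^2 − 8 + 4Q = 0 gives Q = 4 (since 4·4^3 − 8·4^2 = 128).
min ATC = 128/4 + 16 − 8·4 + 2·4^2 = £48. That is the break-even price.
For £8 ≤ P < £48 the firm produces at a loss; below £8 it shuts down.

Shutdown price = £8; break-even price = £48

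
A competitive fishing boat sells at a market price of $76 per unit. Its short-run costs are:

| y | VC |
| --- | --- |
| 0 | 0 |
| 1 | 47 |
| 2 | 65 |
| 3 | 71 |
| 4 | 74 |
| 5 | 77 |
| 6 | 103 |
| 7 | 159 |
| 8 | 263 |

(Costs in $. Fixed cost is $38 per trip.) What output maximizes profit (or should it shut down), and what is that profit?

y = 7; profit = $335

Profit at each row (π = 76y − TC): y=0: -38; y=1: -9; y=2: 49; y=3: 119; y=4: 192; y=5: 265; y=6: 315; y=7: 335; y=8: 307.
Profit is maximized at y = 7. AVC there is 159/7 = $22.71 ≤ P, so producing beats shutting down (which would give -$38).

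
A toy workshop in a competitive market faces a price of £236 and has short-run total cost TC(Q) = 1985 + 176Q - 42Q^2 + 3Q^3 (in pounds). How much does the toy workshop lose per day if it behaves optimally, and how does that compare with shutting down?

Profit = -£185 at Q = 10

AVC = 176 - 42Q + 3Q^2; min AVC = £29 at Q = 7. Since P = £236 ≥ min AVC, the firm produces.
MC = 176 - 84Q + 9Q^2. Setting P = MC and taking the root on the rising branch gives Q* = 10.
TR = 236·10 = 2360. TC = 1985 + 560 = 2545. Profit = 2360 − 2545 = -£185.
Shutting down would mean losing the fixed cost of £1985, so operating at a loss of £185 is better by £1800.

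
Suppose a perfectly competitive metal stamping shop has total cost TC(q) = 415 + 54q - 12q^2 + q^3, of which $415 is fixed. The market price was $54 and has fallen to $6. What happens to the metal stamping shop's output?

AVC = 54 - 12q + q^2, minimized at q = 6 where min AVC = $18. MC = 54 - 24q + 3q^2.
At P = $54 ≥ min AVC, set P = MC on the rising branch: q = 8.
At P = $6 < min AVC = $18, price no longer covers variable cost at any output, so the firm shuts down: q = 0.

Output falls from 8 to 0 (the firm shuts down)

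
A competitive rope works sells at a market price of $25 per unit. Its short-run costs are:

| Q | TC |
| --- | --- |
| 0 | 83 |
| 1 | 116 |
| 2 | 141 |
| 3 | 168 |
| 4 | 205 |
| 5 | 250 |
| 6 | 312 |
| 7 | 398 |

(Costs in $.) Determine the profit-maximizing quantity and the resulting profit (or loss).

Compute π = P·Q − TC at each output: Q=0: -83; Q=1: -91; Q=2: -91; Q=3: -93; Q=4: -105; Q=5: -125; Q=6: -162; Q=7: -223.
Profit is highest at Q = 0. Equivalently, the lowest AVC in the table is 85/3 ≈ $28.33 at Q = 3, and P = $25 falls below it — price never covers variable cost, so the firm shuts down and loses only its fixed cost.

Q = 0 (shut down); profit = -$83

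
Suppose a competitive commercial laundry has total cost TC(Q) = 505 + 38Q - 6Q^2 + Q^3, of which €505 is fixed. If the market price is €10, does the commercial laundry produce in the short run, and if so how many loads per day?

Shut down

From TC, MC = TC'(Q) = 38 - 12Q + 3Q^2 and AVC = VC/Q = 38 - 6Q + Q^2.
The AVC parabola has its vertex at Q = 6/2 = 3, where AVC = 38 - 6·3 + 3^2 = €29.
With P < min AVC (€10 < €29), every unit sold adds to the loss.
The firm minimizes its loss by shutting down and losing only its fixed cost of €505.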